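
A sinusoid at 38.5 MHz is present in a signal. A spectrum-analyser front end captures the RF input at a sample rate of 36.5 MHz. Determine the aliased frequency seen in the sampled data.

38.5 MHz mod fs = 2 MHz.
2 MHz ≤ fs/2 = 18.25 MHz, appears at 2 MHz.

2 MHz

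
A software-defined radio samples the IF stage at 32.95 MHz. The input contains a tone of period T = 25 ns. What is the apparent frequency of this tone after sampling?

T = 25 ns → f = 1/T = 40 MHz.
40 MHz mod fs = 7.05 MHz.
7.05 MHz ≤ fs/2 = 16.475 MHz, appears at 7.05 MHz.

7.05 MHz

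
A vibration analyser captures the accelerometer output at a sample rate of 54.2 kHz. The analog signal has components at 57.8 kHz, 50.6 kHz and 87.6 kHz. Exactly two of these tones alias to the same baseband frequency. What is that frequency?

fs/2 = 27.1 kHz.
57.8 kHz mod fs = 3.6 kHz.
3.6 kHz ≤ fs/2 = 27.1 kHz, appears at 3.6 kHz.
50.6 kHz > fs/2 = 27.1 kHz, folds to fs − 50.6 kHz = 3.6 kHz.
87.6 kHz mod fs = 33.4 kHz.
33.4 kHz > fs/2 = 27.1 kHz, folds to fs − 33.4 kHz = 20.8 kHz.
50.6 kHz and 57.8 kHz both map to 3.6 kHz.

3.6 kHz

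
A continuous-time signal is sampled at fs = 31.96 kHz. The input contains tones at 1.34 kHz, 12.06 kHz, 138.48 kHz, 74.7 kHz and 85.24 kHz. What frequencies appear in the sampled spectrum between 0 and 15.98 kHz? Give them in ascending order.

fs/2 = 15.98 kHz.
1.34 kHz ≤ fs/2 = 15.98 kHz, passes unchanged.
12.06 kHz ≤ fs/2 = 15.98 kHz, passes unchanged.
138.48 kHz mod fs = 10.64 kHz.
10.64 kHz ≤ fs/2 = 15.98 kHz, appears at 10.64 kHz.
74.7 kHz mod fs = 10.78 kHz.
10.78 kHz ≤ fs/2 = 15.98 kHz, appears at 10.78 kHz.
85.24 kHz mod fs = 21.32 kHz.
21.32 kHz > fs/2 = 15.98 kHz, folds to fs − 21.32 kHz = 10.64 kHz.
Distinct values: {1.34 kHz, 10.64 kHz, 10.78 kHz, 12.06 kHz}.

1.34 kHz, 10.64 kHz, 10.78 kHz, 12.06 kHz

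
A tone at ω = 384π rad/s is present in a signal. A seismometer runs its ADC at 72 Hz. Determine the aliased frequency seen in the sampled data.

ω = 384π rad/s → f = ω/(2π) = 192 Hz.
192 Hz mod fs = 48 Hz.
48 Hz > fs/2 = 36 Hz, folds to fs − 48 Hz = 24 Hz.

24 Hz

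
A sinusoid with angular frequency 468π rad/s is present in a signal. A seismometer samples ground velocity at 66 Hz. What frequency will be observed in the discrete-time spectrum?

30 Hz

ω = 468π rad/s → f = ω/(2π) = 234 Hz.
234 Hz mod fs = 36 Hz.
36 Hz > fs/2 = 33 Hz, folds to fs − 36 Hz = 30 Hz.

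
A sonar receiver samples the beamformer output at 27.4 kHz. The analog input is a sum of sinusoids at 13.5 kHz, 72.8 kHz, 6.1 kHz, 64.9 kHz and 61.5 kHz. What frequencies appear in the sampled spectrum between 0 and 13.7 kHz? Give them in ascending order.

6.1 kHz, 6.7 kHz, 9.4 kHz, 10.1 kHz, 13.5 kHz

fs/2 = 13.7 kHz.
13.5 kHz ≤ fs/2 = 13.7 kHz, passes unchanged.
72.8 kHz mod fs = 18 kHz.
18 kHz > fs/2 = 13.7 kHz, folds to fs − 18 kHz = 9.4 kHz.
6.1 kHz ≤ fs/2 = 13.7 kHz, passes unchanged.
64.9 kHz mod fs = 10.1 kHz.
10.1 kHz ≤ fs/2 = 13.7 kHz, appears at 10.1 kHz.
61.5 kHz mod fs = 6.7 kHz.
6.7 kHz ≤ fs/2 = 13.7 kHz, appears at 6.7 kHz.
Distinct values: {6.1 kHz, 6.7 kHz, 9.4 kHz, 10.1 kHz, 13.5 kHz}.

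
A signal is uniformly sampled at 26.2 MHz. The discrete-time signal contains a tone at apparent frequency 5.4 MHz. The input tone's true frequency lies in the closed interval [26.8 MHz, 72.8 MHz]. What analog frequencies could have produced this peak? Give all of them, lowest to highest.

Frequencies that alias to 5.4 MHz are k·fs ± 5.4 MHz for integer k ≥ 0.
k=0: 5.4 MHz.
k=1: 20.8 MHz, 31.6 MHz.
k=2: 47 MHz, 57.8 MHz.
k=3: 73.2 MHz, 84 MHz.
Within [26.8 MHz, 72.8 MHz]: 31.6 MHz, 47 MHz, 57.8 MHz.

31.6 MHz, 47 MHz, 57.8 MHz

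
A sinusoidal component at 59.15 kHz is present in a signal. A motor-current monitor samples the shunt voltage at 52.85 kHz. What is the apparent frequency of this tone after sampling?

6.3 kHz

59.15 kHz mod fs = 6.3 kHz.
6.3 kHz ≤ fs/2 = 26.425 kHz, appears at 6.3 kHz.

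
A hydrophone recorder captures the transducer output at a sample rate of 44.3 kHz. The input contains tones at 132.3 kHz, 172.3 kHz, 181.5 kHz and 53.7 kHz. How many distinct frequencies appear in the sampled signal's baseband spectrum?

4

fs/2 = 22.15 kHz.
132.3 kHz mod fs = 43.7 kHz.
43.7 kHz > fs/2 = 22.15 kHz, folds to fs − 43.7 kHz = 0.6 kHz.
172.3 kHz mod fs = 39.4 kHz.
39.4 kHz > fs/2 = 22.15 kHz, folds to fs − 39.4 kHz = 4.9 kHz.
181.5 kHz mod fs = 4.3 kHz.
4.3 kHz ≤ fs/2 = 22.15 kHz, appears at 4.3 kHz.
53.7 kHz mod fs = 9.4 kHz.
9.4 kHz ≤ fs/2 = 22.15 kHz, appears at 9.4 kHz.
Distinct values: {0.6 kHz, 4.3 kHz, 4.9 kHz, 9.4 kHz} → 4.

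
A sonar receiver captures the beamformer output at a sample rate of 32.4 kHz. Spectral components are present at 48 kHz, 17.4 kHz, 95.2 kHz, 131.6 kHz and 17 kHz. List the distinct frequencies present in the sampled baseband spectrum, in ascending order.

2 kHz, 15 kHz, 15.4 kHz, 15.6 kHz

fs/2 = 16.2 kHz.
48 kHz mod fs = 15.6 kHz.
15.6 kHz ≤ fs/2 = 16.2 kHz, appears at 15.6 kHz.
17.4 kHz > fs/2 = 16.2 kHz, folds to fs − 17.4 kHz = 15 kHz.
95.2 kHz mod fs = 30.4 kHz.
30.4 kHz > fs/2 = 16.2 kHz, folds to fs − 30.4 kHz = 2 kHz.
131.6 kHz mod fs = 2 kHz.
2 kHz ≤ fs/2 = 16.2 kHz, appears at 2 kHz.
17 kHz > fs/2 = 16.2 kHz, folds to fs − 17 kHz = 15.4 kHz.
Distinct values: {2 kHz, 15 kHz, 15.4 kHz, 15.6 kHz}.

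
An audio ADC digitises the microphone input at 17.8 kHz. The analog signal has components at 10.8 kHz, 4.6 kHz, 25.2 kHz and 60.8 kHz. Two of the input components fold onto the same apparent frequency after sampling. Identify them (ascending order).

25.2 kHz, 60.8 kHz

fs/2 = 8.9 kHz.
10.8 kHz > fs/2 = 8.9 kHz, folds to fs − 10.8 kHz = 7 kHz.
4.6 kHz ≤ fs/2 = 8.9 kHz, passes unchanged.
25.2 kHz mod fs = 7.4 kHz.
7.4 kHz ≤ fs/2 = 8.9 kHz, appears at 7.4 kHz.
60.8 kHz mod fs = 7.4 kHz.
7.4 kHz ≤ fs/2 = 8.9 kHz, appears at 7.4 kHz.
25.2 kHz and 60.8 kHz both map to 7.4 kHz.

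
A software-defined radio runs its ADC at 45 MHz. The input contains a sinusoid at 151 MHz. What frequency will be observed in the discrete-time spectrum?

151 MHz mod fs = 16 MHz.
16 MHz ≤ fs/2 = 22.5 MHz, appears at 16 MHz.

16 MHz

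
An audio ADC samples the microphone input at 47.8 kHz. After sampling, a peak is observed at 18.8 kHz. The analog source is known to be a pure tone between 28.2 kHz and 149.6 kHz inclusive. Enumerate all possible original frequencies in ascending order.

29 kHz, 66.6 kHz, 76.8 kHz, 114.4 kHz, 124.6 kHz

Frequencies that alias to 18.8 kHz are k·fs ± 18.8 kHz for integer k ≥ 0.
k=0: 18.8 kHz.
k=1: 29 kHz, 66.6 kHz.
k=2: 76.8 kHz, 114.4 kHz.
k=3: 124.6 kHz, 162.2 kHz.
k=4: 172.4 kHz, 210 kHz.
Within [28.2 kHz, 149.6 kHz]: 29 kHz, 66.6 kHz, 76.8 kHz, 114.4 kHz, 124.6 kHz.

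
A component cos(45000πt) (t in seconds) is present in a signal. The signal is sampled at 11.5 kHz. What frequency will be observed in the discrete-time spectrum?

0.5 kHz

ω = 45000π rad/s → f = ω/(2π) = 22500 Hz = 22.5 kHz.
22.5 kHz mod fs = 11 kHz.
11 kHz > fs/2 = 5.75 kHz, folds to fs − 11 kHz = 0.5 kHz.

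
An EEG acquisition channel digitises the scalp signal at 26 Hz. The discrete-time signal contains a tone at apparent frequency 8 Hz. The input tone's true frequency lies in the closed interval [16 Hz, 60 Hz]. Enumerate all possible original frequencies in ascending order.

18 Hz, 34 Hz, 44 Hz, 60 Hz

Frequencies that alias to 8 Hz are k·fs ± 8 Hz for integer k ≥ 0.
k=0: 8 Hz.
k=1: 18 Hz, 34 Hz.
k=2: 44 Hz, 60 Hz.
k=3: 70 Hz, 86 Hz.
Within [16 Hz, 60 Hz]: 18 Hz, 34 Hz, 44 Hz, 60 Hz.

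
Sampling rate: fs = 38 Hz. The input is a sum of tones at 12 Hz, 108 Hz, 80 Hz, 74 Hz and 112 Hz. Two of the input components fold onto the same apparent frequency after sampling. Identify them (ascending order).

fs/2 = 19 Hz.
12 Hz ≤ fs/2 = 19 Hz, passes unchanged.
108 Hz mod fs = 32 Hz.
32 Hz > fs/2 = 19 Hz, folds to fs − 32 Hz = 6 Hz.
80 Hz mod fs = 4 Hz.
4 Hz ≤ fs/2 = 19 Hz, appears at 4 Hz.
74 Hz mod fs = 36 Hz.
36 Hz > fs/2 = 19 Hz, folds to fs − 36 Hz = 2 Hz.
112 Hz mod fs = 36 Hz.
36 Hz > fs/2 = 19 Hz, folds to fs − 36 Hz = 2 Hz.
74 Hz and 112 Hz both map to 2 Hz.

74 Hz, 112 Hz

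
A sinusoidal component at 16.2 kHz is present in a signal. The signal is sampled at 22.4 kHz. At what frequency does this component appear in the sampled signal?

6.2 kHz

16.2 kHz > fs/2 = 11.2 kHz, folds to fs − 16.2 kHz = 6.2 kHz.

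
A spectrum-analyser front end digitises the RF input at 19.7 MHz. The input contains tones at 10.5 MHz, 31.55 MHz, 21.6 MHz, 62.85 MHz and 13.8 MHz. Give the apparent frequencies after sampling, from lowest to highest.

fs/2 = 9.85 MHz.
10.5 MHz > fs/2 = 9.85 MHz, folds to fs − 10.5 MHz = 9.2 MHz.
31.55 MHz mod fs = 11.85 MHz.
11.85 MHz > fs/2 = 9.85 MHz, folds to fs − 11.85 MHz = 7.85 MHz.
21.6 MHz mod fs = 1.9 MHz.
1.9 MHz ≤ fs/2 = 9.85 MHz, appears at 1.9 MHz.
62.85 MHz mod fs = 3.75 MHz.
3.75 MHz ≤ fs/2 = 9.85 MHz, appears at 3.75 MHz.
13.8 MHz > fs/2 = 9.85 MHz, folds to fs − 13.8 MHz = 5.9 MHz.
Distinct values: {1.9 MHz, 3.75 MHz, 5.9 MHz, 7.85 MHz, 9.2 MHz}.

1.9 MHz, 3.75 MHz, 5.9 MHz, 7.85 MHz, 9.2 MHz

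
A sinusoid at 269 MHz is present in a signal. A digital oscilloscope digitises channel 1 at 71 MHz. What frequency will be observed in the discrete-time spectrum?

269 MHz mod fs = 56 MHz.
56 MHz > fs/2 = 35.5 MHz, folds to fs − 56 MHz = 15 MHz.

15 MHz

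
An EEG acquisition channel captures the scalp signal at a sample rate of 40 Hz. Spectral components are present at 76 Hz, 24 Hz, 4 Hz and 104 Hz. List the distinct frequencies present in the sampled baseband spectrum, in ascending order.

4 Hz, 16 Hz

fs/2 = 20 Hz.
76 Hz mod fs = 36 Hz.
36 Hz > fs/2 = 20 Hz, folds to fs − 36 Hz = 4 Hz.
24 Hz > fs/2 = 20 Hz, folds to fs − 24 Hz = 16 Hz.
4 Hz ≤ fs/2 = 20 Hz, passes unchanged.
104 Hz mod fs = 24 Hz.
24 Hz > fs/2 = 20 Hz, folds to fs − 24 Hz = 16 Hz.
Distinct values: {4 Hz, 16 Hz}.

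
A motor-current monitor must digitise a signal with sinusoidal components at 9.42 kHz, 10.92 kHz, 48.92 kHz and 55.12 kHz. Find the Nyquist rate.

110.24 kHz

Highest-frequency component: 55.12 kHz.
Nyquist rate = 2 × 55.12 kHz = 110.24 kHz.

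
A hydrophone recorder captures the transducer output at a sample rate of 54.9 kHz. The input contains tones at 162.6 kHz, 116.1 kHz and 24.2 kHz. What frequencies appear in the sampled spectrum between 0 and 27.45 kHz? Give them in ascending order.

2.1 kHz, 6.3 kHz, 24.2 kHz

fs/2 = 27.45 kHz.
162.6 kHz mod fs = 52.8 kHz.
52.8 kHz > fs/2 = 27.45 kHz, folds to fs − 52.8 kHz = 2.1 kHz.
116.1 kHz mod fs = 6.3 kHz.
6.3 kHz ≤ fs/2 = 27.45 kHz, appears at 6.3 kHz.
24.2 kHz ≤ fs/2 = 27.45 kHz, passes unchanged.
Distinct values: {2.1 kHz, 6.3 kHz, 24.2 kHz}.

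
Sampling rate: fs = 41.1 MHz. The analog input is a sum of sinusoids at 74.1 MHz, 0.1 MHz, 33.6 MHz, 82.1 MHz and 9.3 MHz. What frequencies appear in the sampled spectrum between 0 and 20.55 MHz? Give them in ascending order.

0.1 MHz, 7.5 MHz, 8.1 MHz, 9.3 MHz

fs/2 = 20.55 MHz.
74.1 MHz mod fs = 33 MHz.
33 MHz > fs/2 = 20.55 MHz, folds to fs − 33 MHz = 8.1 MHz.
0.1 MHz ≤ fs/2 = 20.55 MHz, passes unchanged.
33.6 MHz > fs/2 = 20.55 MHz, folds to fs − 33.6 MHz = 7.5 MHz.
82.1 MHz mod fs = 41 MHz.
41 MHz > fs/2 = 20.55 MHz, folds to fs − 41 MHz = 0.1 MHz.
9.3 MHz ≤ fs/2 = 20.55 MHz, passes unchanged.
Distinct values: {0.1 MHz, 7.5 MHz, 8.1 MHz, 9.3 MHz}.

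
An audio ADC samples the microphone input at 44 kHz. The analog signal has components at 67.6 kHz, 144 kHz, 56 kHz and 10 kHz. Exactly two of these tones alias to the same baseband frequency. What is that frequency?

12 kHz

fs/2 = 22 kHz.
67.6 kHz mod fs = 23.6 kHz.
23.6 kHz > fs/2 = 22 kHz, folds to fs − 23.6 kHz = 20.4 kHz.
144 kHz mod fs = 12 kHz.
12 kHz ≤ fs/2 = 22 kHz, appears at 12 kHz.
56 kHz mod fs = 12 kHz.
12 kHz ≤ fs/2 = 22 kHz, appears at 12 kHz.
10 kHz ≤ fs/2 = 22 kHz, passes unchanged.
56 kHz and 144 kHz both map to 12 kHz.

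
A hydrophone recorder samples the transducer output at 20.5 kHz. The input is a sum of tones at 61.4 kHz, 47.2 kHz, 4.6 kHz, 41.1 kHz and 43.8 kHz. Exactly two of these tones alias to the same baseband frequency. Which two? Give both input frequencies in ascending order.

41.1 kHz, 61.4 kHz

fs/2 = 10.25 kHz.
61.4 kHz mod fs = 20.4 kHz.
20.4 kHz > fs/2 = 10.25 kHz, folds to fs − 20.4 kHz = 0.1 kHz.
47.2 kHz mod fs = 6.2 kHz.
6.2 kHz ≤ fs/2 = 10.25 kHz, appears at 6.2 kHz.
4.6 kHz ≤ fs/2 = 10.25 kHz, passes unchanged.
41.1 kHz mod fs = 0.1 kHz.
0.1 kHz ≤ fs/2 = 10.25 kHz, appears at 0.1 kHz.
43.8 kHz mod fs = 2.8 kHz.
2.8 kHz ≤ fs/2 = 10.25 kHz, appears at 2.8 kHz.
41.1 kHz and 61.4 kHz both map to 0.1 kHz.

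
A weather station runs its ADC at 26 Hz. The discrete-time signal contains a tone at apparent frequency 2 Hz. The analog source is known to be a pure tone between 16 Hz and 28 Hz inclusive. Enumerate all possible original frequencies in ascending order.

Frequencies that alias to 2 Hz are k·fs ± 2 Hz for integer k ≥ 0.
k=0: 2 Hz.
k=1: 24 Hz, 28 Hz.
k=2: 50 Hz, 54 Hz.
Within [16 Hz, 28 Hz]: 24 Hz, 28 Hz.

24 Hz, 28 Hz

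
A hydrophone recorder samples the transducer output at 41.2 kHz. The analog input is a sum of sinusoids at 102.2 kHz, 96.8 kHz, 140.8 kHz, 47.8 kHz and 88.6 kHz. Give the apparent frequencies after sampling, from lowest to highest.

6.2 kHz, 6.6 kHz, 14.4 kHz, 17.2 kHz, 19.8 kHz

fs/2 = 20.6 kHz.
102.2 kHz mod fs = 19.8 kHz.
19.8 kHz ≤ fs/2 = 20.6 kHz, appears at 19.8 kHz.
96.8 kHz mod fs = 14.4 kHz.
14.4 kHz ≤ fs/2 = 20.6 kHz, appears at 14.4 kHz.
140.8 kHz mod fs = 17.2 kHz.
17.2 kHz ≤ fs/2 = 20.6 kHz, appears at 17.2 kHz.
47.8 kHz mod fs = 6.6 kHz.
6.6 kHz ≤ fs/2 = 20.6 kHz, appears at 6.6 kHz.
88.6 kHz mod fs = 6.2 kHz.
6.2 kHz ≤ fs/2 = 20.6 kHz, appears at 6.2 kHz.
Distinct values: {6.2 kHz, 6.6 kHz, 14.4 kHz, 17.2 kHz, 19.8 kHz}.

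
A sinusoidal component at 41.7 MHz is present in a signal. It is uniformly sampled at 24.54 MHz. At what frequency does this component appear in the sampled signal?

7.38 MHz

41.7 MHz mod fs = 17.16 MHz.
17.16 MHz > fs/2 = 12.27 MHz, folds to fs − 17.16 MHz = 7.38 MHz.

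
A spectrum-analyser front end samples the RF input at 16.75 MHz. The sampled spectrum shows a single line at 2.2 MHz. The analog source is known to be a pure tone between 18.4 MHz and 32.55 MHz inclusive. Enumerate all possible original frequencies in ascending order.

18.95 MHz, 31.3 MHz

Frequencies that alias to 2.2 MHz are k·fs ± 2.2 MHz for integer k ≥ 0.
k=0: 2.2 MHz.
k=1: 14.55 MHz, 18.95 MHz.
k=2: 31.3 MHz, 35.7 MHz.
k=3: 48.05 MHz, 52.45 MHz.
Within [18.4 MHz, 32.55 MHz]: 18.95 MHz, 31.3 MHz.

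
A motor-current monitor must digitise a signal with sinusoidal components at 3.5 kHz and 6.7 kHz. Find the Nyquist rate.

Highest-frequency component: 6.7 kHz.
Nyquist rate = 2 × 6.7 kHz = 13.4 kHz.

13.4 kHz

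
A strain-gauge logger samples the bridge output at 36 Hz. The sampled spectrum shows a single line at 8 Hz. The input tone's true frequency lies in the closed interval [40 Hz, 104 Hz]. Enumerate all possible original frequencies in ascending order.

44 Hz, 64 Hz, 80 Hz, 100 Hz

Frequencies that alias to 8 Hz are k·fs ± 8 Hz for integer k ≥ 0.
k=0: 8 Hz.
k=1: 28 Hz, 44 Hz.
k=2: 64 Hz, 80 Hz.
k=3: 100 Hz, 116 Hz.
k=4: 136 Hz, 152 Hz.
Within [40 Hz, 104 Hz]: 44 Hz, 64 Hz, 80 Hz, 100 Hz.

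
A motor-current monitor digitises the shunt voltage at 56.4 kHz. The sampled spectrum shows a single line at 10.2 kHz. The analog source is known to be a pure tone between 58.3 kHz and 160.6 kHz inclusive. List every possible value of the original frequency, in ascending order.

Frequencies that alias to 10.2 kHz are k·fs ± 10.2 kHz for integer k ≥ 0.
k=0: 10.2 kHz.
k=1: 46.2 kHz, 66.6 kHz.
k=2: 102.6 kHz, 123 kHz.
k=3: 159 kHz, 179.4 kHz.
k=4: 215.4 kHz, 235.8 kHz.
Within [58.3 kHz, 160.6 kHz]: 66.6 kHz, 102.6 kHz, 123 kHz, 159 kHz.

66.6 kHz, 102.6 kHz, 123 kHz, 159 kHz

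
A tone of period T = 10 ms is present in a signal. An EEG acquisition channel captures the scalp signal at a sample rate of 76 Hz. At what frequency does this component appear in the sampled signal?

24 Hz

T = 10 ms → f = 1/T = 100 Hz.
100 Hz mod fs = 24 Hz.
24 Hz ≤ fs/2 = 38 Hz, appears at 24 Hz.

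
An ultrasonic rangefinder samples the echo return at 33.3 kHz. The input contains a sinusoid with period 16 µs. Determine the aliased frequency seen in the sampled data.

4.1 kHz

T = 16 µs → f = 1/T = 62.5 kHz.
62.5 kHz mod fs = 29.2 kHz.
29.2 kHz > fs/2 = 16.65 kHz, folds to fs − 29.2 kHz = 4.1 kHz.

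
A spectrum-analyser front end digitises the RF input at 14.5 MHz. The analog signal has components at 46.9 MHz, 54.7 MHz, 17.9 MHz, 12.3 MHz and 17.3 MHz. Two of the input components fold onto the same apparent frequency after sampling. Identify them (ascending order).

17.9 MHz, 46.9 MHz

fs/2 = 7.25 MHz.
46.9 MHz mod fs = 3.4 MHz.
3.4 MHz ≤ fs/2 = 7.25 MHz, appears at 3.4 MHz.
54.7 MHz mod fs = 11.2 MHz.
11.2 MHz > fs/2 = 7.25 MHz, folds to fs − 11.2 MHz = 3.3 MHz.
17.9 MHz mod fs = 3.4 MHz.
3.4 MHz ≤ fs/2 = 7.25 MHz, appears at 3.4 MHz.
12.3 MHz > fs/2 = 7.25 MHz, folds to fs − 12.3 MHz = 2.2 MHz.
17.3 MHz mod fs = 2.8 MHz.
2.8 MHz ≤ fs/2 = 7.25 MHz, appears at 2.8 MHz.
17.9 MHz and 46.9 MHz both map to 3.4 MHz.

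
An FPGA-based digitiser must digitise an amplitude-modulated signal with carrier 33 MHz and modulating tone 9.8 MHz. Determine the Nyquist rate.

85.6 MHz

AM sidebands sit at fc ± fm = 23.2 MHz and 42.8 MHz.
Highest-frequency component: 42.8 MHz.
Nyquist rate = 2 × 42.8 MHz = 85.6 MHz.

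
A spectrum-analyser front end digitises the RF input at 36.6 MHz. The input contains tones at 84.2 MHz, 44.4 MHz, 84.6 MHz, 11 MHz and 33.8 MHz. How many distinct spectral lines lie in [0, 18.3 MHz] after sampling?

fs/2 = 18.3 MHz.
84.2 MHz mod fs = 11 MHz.
11 MHz ≤ fs/2 = 18.3 MHz, appears at 11 MHz.
44.4 MHz mod fs = 7.8 MHz.
7.8 MHz ≤ fs/2 = 18.3 MHz, appears at 7.8 MHz.
84.6 MHz mod fs = 11.4 MHz.
11.4 MHz ≤ fs/2 = 18.3 MHz, appears at 11.4 MHz.
11 MHz ≤ fs/2 = 18.3 MHz, passes unchanged.
33.8 MHz > fs/2 = 18.3 MHz, folds to fs − 33.8 MHz = 2.8 MHz.
Distinct values: {2.8 MHz, 7.8 MHz, 11 MHz, 11.4 MHz} → 4.

4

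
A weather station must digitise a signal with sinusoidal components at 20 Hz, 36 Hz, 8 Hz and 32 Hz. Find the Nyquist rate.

Highest-frequency component: 36 Hz.
Nyquist rate = 2 × 36 Hz = 72 Hz.

72 Hz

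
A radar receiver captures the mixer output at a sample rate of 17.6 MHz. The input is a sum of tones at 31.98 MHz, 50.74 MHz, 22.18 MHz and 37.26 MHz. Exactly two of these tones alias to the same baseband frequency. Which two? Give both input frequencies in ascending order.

37.26 MHz, 50.74 MHz

fs/2 = 8.8 MHz.
31.98 MHz mod fs = 14.38 MHz.
14.38 MHz > fs/2 = 8.8 MHz, folds to fs − 14.38 MHz = 3.22 MHz.
50.74 MHz mod fs = 15.54 MHz.
15.54 MHz > fs/2 = 8.8 MHz, folds to fs − 15.54 MHz = 2.06 MHz.
22.18 MHz mod fs = 4.58 MHz.
4.58 MHz ≤ fs/2 = 8.8 MHz, appears at 4.58 MHz.
37.26 MHz mod fs = 2.06 MHz.
2.06 MHz ≤ fs/2 = 8.8 MHz, appears at 2.06 MHz.
37.26 MHz and 50.74 MHz both map to 2.06 MHz.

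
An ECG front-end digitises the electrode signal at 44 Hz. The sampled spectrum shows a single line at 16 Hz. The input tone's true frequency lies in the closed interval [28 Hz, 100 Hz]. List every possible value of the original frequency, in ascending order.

Frequencies that alias to 16 Hz are k·fs ± 16 Hz for integer k ≥ 0.
k=0: 16 Hz.
k=1: 28 Hz, 60 Hz.
k=2: 72 Hz, 104 Hz.
k=3: 116 Hz, 148 Hz.
Within [28 Hz, 100 Hz]: 28 Hz, 60 Hz, 72 Hz.

28 Hz, 60 Hz, 72 Hz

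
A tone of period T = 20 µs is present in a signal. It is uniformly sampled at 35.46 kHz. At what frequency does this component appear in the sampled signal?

14.54 kHz

T = 20 µs → f = 1/T = 50 kHz.
50 kHz mod fs = 14.54 kHz.
14.54 kHz ≤ fs/2 = 17.73 kHz, appears at 14.54 kHz.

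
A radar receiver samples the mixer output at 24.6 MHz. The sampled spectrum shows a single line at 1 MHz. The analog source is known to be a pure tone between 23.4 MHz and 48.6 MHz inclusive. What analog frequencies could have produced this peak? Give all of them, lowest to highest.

23.6 MHz, 25.6 MHz, 48.2 MHz

Frequencies that alias to 1 MHz are k·fs ± 1 MHz for integer k ≥ 0.
k=0: 1 MHz.
k=1: 23.6 MHz, 25.6 MHz.
k=2: 48.2 MHz, 50.2 MHz.
k=3: 72.8 MHz, 74.8 MHz.
Within [23.4 MHz, 48.6 MHz]: 23.6 MHz, 25.6 MHz, 48.2 MHz.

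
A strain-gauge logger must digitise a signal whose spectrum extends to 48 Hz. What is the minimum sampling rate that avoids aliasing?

Nyquist rate = 2 × 48 Hz = 96 Hz.

96 Hz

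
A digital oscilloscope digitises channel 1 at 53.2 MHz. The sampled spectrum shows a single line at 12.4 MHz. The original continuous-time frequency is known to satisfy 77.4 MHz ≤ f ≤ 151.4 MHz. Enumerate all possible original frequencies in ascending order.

Frequencies that alias to 12.4 MHz are k·fs ± 12.4 MHz for integer k ≥ 0.
k=0: 12.4 MHz.
k=1: 40.8 MHz, 65.6 MHz.
k=2: 94 MHz, 118.8 MHz.
k=3: 147.2 MHz, 172 MHz.
k=4: 200.4 MHz, 225.2 MHz.
Within [77.4 MHz, 151.4 MHz]: 94 MHz, 118.8 MHz, 147.2 MHz.

94 MHz, 118.8 MHz, 147.2 MHz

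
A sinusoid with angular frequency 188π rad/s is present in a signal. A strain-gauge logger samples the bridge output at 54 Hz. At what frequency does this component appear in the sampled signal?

14 Hz

ω = 188π rad/s → f = ω/(2π) = 94 Hz.
94 Hz mod fs = 40 Hz.
40 Hz > fs/2 = 27 Hz, folds to fs − 40 Hz = 14 Hz.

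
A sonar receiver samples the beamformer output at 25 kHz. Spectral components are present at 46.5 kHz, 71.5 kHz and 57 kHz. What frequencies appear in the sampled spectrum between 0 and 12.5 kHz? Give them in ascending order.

3.5 kHz, 7 kHz

fs/2 = 12.5 kHz.
46.5 kHz mod fs = 21.5 kHz.
21.5 kHz > fs/2 = 12.5 kHz, folds to fs − 21.5 kHz = 3.5 kHz.
71.5 kHz mod fs = 21.5 kHz.
21.5 kHz > fs/2 = 12.5 kHz, folds to fs − 21.5 kHz = 3.5 kHz.
57 kHz mod fs = 7 kHz.
7 kHz ≤ fs/2 = 12.5 kHz, appears at 7 kHz.
Distinct values: {3.5 kHz, 7 kHz}.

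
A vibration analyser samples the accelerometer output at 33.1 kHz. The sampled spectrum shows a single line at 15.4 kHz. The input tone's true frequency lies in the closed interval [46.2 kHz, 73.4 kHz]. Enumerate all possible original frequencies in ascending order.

48.5 kHz, 50.8 kHz

Frequencies that alias to 15.4 kHz are k·fs ± 15.4 kHz for integer k ≥ 0.
k=0: 15.4 kHz.
k=1: 17.7 kHz, 48.5 kHz.
k=2: 50.8 kHz, 81.6 kHz.
k=3: 83.9 kHz, 114.7 kHz.
Within [46.2 kHz, 73.4 kHz]: 48.5 kHz, 50.8 kHz.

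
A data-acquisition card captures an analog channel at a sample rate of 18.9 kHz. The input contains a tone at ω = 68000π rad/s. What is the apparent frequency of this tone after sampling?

3.8 kHz

ω = 68000π rad/s → f = ω/(2π) = 34000 Hz = 34 kHz.
34 kHz mod fs = 15.1 kHz.
15.1 kHz > fs/2 = 9.45 kHz, folds to fs − 15.1 kHz = 3.8 kHz.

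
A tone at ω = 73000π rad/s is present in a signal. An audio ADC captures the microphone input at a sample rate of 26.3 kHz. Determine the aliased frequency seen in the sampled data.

ω = 73000π rad/s → f = ω/(2π) = 36500 Hz = 36.5 kHz.
36.5 kHz mod fs = 10.2 kHz.
10.2 kHz ≤ fs/2 = 13.15 kHz, appears at 10.2 kHz.

10.2 kHz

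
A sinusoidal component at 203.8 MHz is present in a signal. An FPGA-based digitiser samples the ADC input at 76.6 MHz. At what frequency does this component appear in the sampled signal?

26 MHz

203.8 MHz mod fs = 50.6 MHz.
50.6 MHz > fs/2 = 38.3 MHz, folds to fs − 50.6 MHz = 26 MHz.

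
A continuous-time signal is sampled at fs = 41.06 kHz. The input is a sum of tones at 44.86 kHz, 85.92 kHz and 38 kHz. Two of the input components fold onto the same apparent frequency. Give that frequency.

fs/2 = 20.53 kHz.
44.86 kHz mod fs = 3.8 kHz.
3.8 kHz ≤ fs/2 = 20.53 kHz, appears at 3.8 kHz.
85.92 kHz mod fs = 3.8 kHz.
3.8 kHz ≤ fs/2 = 20.53 kHz, appears at 3.8 kHz.
38 kHz > fs/2 = 20.53 kHz, folds to fs − 38 kHz = 3.06 kHz.
44.86 kHz and 85.92 kHz both map to 3.8 kHz.

3.8 kHz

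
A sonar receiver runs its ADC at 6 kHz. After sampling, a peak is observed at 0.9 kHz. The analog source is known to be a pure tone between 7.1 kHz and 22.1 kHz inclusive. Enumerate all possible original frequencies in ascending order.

11.1 kHz, 12.9 kHz, 17.1 kHz, 18.9 kHz

Frequencies that alias to 0.9 kHz are k·fs ± 0.9 kHz for integer k ≥ 0.
k=0: 0.9 kHz.
k=1: 5.1 kHz, 6.9 kHz.
k=2: 11.1 kHz, 12.9 kHz.
k=3: 17.1 kHz, 18.9 kHz.
k=4: 23.1 kHz, 24.9 kHz.
Within [7.1 kHz, 22.1 kHz]: 11.1 kHz, 12.9 kHz, 17.1 kHz, 18.9 kHz.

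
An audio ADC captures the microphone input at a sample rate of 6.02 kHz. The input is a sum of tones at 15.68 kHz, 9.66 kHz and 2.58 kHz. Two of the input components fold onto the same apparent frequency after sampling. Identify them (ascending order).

fs/2 = 3.01 kHz.
15.68 kHz mod fs = 3.64 kHz.
3.64 kHz > fs/2 = 3.01 kHz, folds to fs − 3.64 kHz = 2.38 kHz.
9.66 kHz mod fs = 3.64 kHz.
3.64 kHz > fs/2 = 3.01 kHz, folds to fs − 3.64 kHz = 2.38 kHz.
2.58 kHz ≤ fs/2 = 3.01 kHz, passes unchanged.
9.66 kHz and 15.68 kHz both map to 2.38 kHz.

9.66 kHz, 15.68 kHz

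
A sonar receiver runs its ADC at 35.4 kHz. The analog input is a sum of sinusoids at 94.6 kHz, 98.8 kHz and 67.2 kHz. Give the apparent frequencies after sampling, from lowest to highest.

fs/2 = 17.7 kHz.
94.6 kHz mod fs = 23.8 kHz.
23.8 kHz > fs/2 = 17.7 kHz, folds to fs − 23.8 kHz = 11.6 kHz.
98.8 kHz mod fs = 28 kHz.
28 kHz > fs/2 = 17.7 kHz, folds to fs − 28 kHz = 7.4 kHz.
67.2 kHz mod fs = 31.8 kHz.
31.8 kHz > fs/2 = 17.7 kHz, folds to fs − 31.8 kHz = 3.6 kHz.
Distinct values: {3.6 kHz, 7.4 kHz, 11.6 kHz}.

3.6 kHz, 7.4 kHz, 11.6 kHz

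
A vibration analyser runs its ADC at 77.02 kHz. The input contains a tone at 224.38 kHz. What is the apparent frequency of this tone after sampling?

224.38 kHz mod fs = 70.34 kHz.
70.34 kHz > fs/2 = 38.51 kHz, folds to fs − 70.34 kHz = 6.68 kHz.

6.68 kHz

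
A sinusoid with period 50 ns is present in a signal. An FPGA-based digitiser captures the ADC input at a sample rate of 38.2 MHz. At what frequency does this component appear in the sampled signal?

T = 50 ns → f = 1/T = 20 MHz.
20 MHz > fs/2 = 19.1 MHz, folds to fs − 20 MHz = 18.2 MHz.

18.2 MHz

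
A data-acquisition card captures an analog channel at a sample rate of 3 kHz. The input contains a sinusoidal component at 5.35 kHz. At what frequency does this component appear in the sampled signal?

5.35 kHz mod fs = 2.35 kHz.
2.35 kHz > fs/2 = 1.5 kHz, folds to fs − 2.35 kHz = 0.65 kHz.

0.65 kHz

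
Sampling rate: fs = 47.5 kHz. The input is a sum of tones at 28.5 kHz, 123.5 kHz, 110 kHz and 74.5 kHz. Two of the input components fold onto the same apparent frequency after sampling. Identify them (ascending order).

fs/2 = 23.75 kHz.
28.5 kHz > fs/2 = 23.75 kHz, folds to fs − 28.5 kHz = 19 kHz.
123.5 kHz mod fs = 28.5 kHz.
28.5 kHz > fs/2 = 23.75 kHz, folds to fs − 28.5 kHz = 19 kHz.
110 kHz mod fs = 15 kHz.
15 kHz ≤ fs/2 = 23.75 kHz, appears at 15 kHz.
74.5 kHz mod fs = 27 kHz.
27 kHz > fs/2 = 23.75 kHz, folds to fs − 27 kHz = 20.5 kHz.
28.5 kHz and 123.5 kHz both map to 19 kHz.

28.5 kHz, 123.5 kHz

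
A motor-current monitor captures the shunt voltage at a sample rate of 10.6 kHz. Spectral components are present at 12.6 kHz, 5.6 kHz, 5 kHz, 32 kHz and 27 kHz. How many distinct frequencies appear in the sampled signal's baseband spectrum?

fs/2 = 5.3 kHz.
12.6 kHz mod fs = 2 kHz.
2 kHz ≤ fs/2 = 5.3 kHz, appears at 2 kHz.
5.6 kHz > fs/2 = 5.3 kHz, folds to fs − 5.6 kHz = 5 kHz.
5 kHz ≤ fs/2 = 5.3 kHz, passes unchanged.
32 kHz mod fs = 0.2 kHz.
0.2 kHz ≤ fs/2 = 5.3 kHz, appears at 0.2 kHz.
27 kHz mod fs = 5.8 kHz.
5.8 kHz > fs/2 = 5.3 kHz, folds to fs − 5.8 kHz = 4.8 kHz.
Distinct values: {0.2 kHz, 2 kHz, 4.8 kHz, 5 kHz} → 4.

4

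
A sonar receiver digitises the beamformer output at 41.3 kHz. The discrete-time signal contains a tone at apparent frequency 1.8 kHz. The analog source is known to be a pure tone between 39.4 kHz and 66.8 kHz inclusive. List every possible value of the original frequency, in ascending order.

Frequencies that alias to 1.8 kHz are k·fs ± 1.8 kHz for integer k ≥ 0.
k=0: 1.8 kHz.
k=1: 39.5 kHz, 43.1 kHz.
k=2: 80.8 kHz, 84.4 kHz.
Within [39.4 kHz, 66.8 kHz]: 39.5 kHz, 43.1 kHz.

39.5 kHz, 43.1 kHz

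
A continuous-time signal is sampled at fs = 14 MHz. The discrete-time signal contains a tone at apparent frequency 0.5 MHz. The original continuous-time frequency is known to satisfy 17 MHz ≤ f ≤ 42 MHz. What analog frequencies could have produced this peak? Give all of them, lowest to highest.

Frequencies that alias to 0.5 MHz are k·fs ± 0.5 MHz for integer k ≥ 0.
k=0: 0.5 MHz.
k=1: 13.5 MHz, 14.5 MHz.
k=2: 27.5 MHz, 28.5 MHz.
k=3: 41.5 MHz, 42.5 MHz.
k=4: 55.5 MHz, 56.5 MHz.
Within [17 MHz, 42 MHz]: 27.5 MHz, 28.5 MHz, 41.5 MHz.

27.5 MHz, 28.5 MHz, 41.5 MHz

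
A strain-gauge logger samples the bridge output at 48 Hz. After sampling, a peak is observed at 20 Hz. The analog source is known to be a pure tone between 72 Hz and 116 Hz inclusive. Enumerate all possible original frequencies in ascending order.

76 Hz, 116 Hz

Frequencies that alias to 20 Hz are k·fs ± 20 Hz for integer k ≥ 0.
k=0: 20 Hz.
k=1: 28 Hz, 68 Hz.
k=2: 76 Hz, 116 Hz.
k=3: 124 Hz, 164 Hz.
Within [72 Hz, 116 Hz]: 76 Hz, 116 Hz.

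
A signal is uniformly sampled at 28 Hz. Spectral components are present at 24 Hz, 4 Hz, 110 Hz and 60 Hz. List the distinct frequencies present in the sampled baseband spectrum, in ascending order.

2 Hz, 4 Hz

fs/2 = 14 Hz.
24 Hz > fs/2 = 14 Hz, folds to fs − 24 Hz = 4 Hz.
4 Hz ≤ fs/2 = 14 Hz, passes unchanged.
110 Hz mod fs = 26 Hz.
26 Hz > fs/2 = 14 Hz, folds to fs − 26 Hz = 2 Hz.
60 Hz mod fs = 4 Hz.
4 Hz ≤ fs/2 = 14 Hz, appears at 4 Hz.
Distinct values: {2 Hz, 4 Hz}.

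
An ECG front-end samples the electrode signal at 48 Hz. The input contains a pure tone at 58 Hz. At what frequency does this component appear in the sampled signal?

58 Hz mod fs = 10 Hz.
10 Hz ≤ fs/2 = 24 Hz, appears at 10 Hz.

10 Hz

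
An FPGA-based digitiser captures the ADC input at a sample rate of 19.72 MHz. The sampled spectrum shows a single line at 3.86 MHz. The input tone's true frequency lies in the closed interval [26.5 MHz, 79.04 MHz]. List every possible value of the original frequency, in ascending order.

35.58 MHz, 43.3 MHz, 55.3 MHz, 63.02 MHz, 75.02 MHz

Frequencies that alias to 3.86 MHz are k·fs ± 3.86 MHz for integer k ≥ 0.
k=0: 3.86 MHz.
k=1: 15.86 MHz, 23.58 MHz.
k=2: 35.58 MHz, 43.3 MHz.
k=3: 55.3 MHz, 63.02 MHz.
k=4: 75.02 MHz, 82.74 MHz.
k=5: 94.74 MHz, 102.46 MHz.
Within [26.5 MHz, 79.04 MHz]: 35.58 MHz, 43.3 MHz, 55.3 MHz, 63.02 MHz, 75.02 MHz.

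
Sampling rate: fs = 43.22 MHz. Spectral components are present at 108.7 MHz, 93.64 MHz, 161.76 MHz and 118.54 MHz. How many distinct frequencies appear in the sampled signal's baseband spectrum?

3

fs/2 = 21.61 MHz.
108.7 MHz mod fs = 22.26 MHz.
22.26 MHz > fs/2 = 21.61 MHz, folds to fs − 22.26 MHz = 20.96 MHz.
93.64 MHz mod fs = 7.2 MHz.
7.2 MHz ≤ fs/2 = 21.61 MHz, appears at 7.2 MHz.
161.76 MHz mod fs = 32.1 MHz.
32.1 MHz > fs/2 = 21.61 MHz, folds to fs − 32.1 MHz = 11.12 MHz.
118.54 MHz mod fs = 32.1 MHz.
32.1 MHz > fs/2 = 21.61 MHz, folds to fs − 32.1 MHz = 11.12 MHz.
Distinct values: {7.2 MHz, 11.12 MHz, 20.96 MHz} → 3.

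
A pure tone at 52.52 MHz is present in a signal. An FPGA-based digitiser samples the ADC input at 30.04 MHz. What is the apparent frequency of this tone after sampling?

7.56 MHz

52.52 MHz mod fs = 22.48 MHz.
22.48 MHz > fs/2 = 15.02 MHz, folds to fs − 22.48 MHz = 7.56 MHz.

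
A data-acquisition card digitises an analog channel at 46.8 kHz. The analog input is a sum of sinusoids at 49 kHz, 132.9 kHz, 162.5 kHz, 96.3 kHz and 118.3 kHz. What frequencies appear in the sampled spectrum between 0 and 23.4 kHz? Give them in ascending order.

2.2 kHz, 2.7 kHz, 7.5 kHz, 22.1 kHz

fs/2 = 23.4 kHz.
49 kHz mod fs = 2.2 kHz.
2.2 kHz ≤ fs/2 = 23.4 kHz, appears at 2.2 kHz.
132.9 kHz mod fs = 39.3 kHz.
39.3 kHz > fs/2 = 23.4 kHz, folds to fs − 39.3 kHz = 7.5 kHz.
162.5 kHz mod fs = 22.1 kHz.
22.1 kHz ≤ fs/2 = 23.4 kHz, appears at 22.1 kHz.
96.3 kHz mod fs = 2.7 kHz.
2.7 kHz ≤ fs/2 = 23.4 kHz, appears at 2.7 kHz.
118.3 kHz mod fs = 24.7 kHz.
24.7 kHz > fs/2 = 23.4 kHz, folds to fs − 24.7 kHz = 22.1 kHz.
Distinct values: {2.2 kHz, 2.7 kHz, 7.5 kHz, 22.1 kHz}.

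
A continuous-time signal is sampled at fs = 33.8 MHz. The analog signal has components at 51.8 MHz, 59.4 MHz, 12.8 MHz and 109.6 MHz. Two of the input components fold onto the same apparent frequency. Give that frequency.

8.2 MHz

fs/2 = 16.9 MHz.
51.8 MHz mod fs = 18 MHz.
18 MHz > fs/2 = 16.9 MHz, folds to fs − 18 MHz = 15.8 MHz.
59.4 MHz mod fs = 25.6 MHz.
25.6 MHz > fs/2 = 16.9 MHz, folds to fs − 25.6 MHz = 8.2 MHz.
12.8 MHz ≤ fs/2 = 16.9 MHz, passes unchanged.
109.6 MHz mod fs = 8.2 MHz.
8.2 MHz ≤ fs/2 = 16.9 MHz, appears at 8.2 MHz.
59.4 MHz and 109.6 MHz both map to 8.2 MHz.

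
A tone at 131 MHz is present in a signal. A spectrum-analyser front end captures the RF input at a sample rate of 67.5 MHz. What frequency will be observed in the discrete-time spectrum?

131 MHz mod fs = 63.5 MHz.
63.5 MHz > fs/2 = 33.75 MHz, folds to fs − 63.5 MHz = 4 MHz.

4 MHz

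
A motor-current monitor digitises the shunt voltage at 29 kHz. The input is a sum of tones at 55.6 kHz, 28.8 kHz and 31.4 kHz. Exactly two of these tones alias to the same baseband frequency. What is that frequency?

fs/2 = 14.5 kHz.
55.6 kHz mod fs = 26.6 kHz.
26.6 kHz > fs/2 = 14.5 kHz, folds to fs − 26.6 kHz = 2.4 kHz.
28.8 kHz > fs/2 = 14.5 kHz, folds to fs − 28.8 kHz = 0.2 kHz.
31.4 kHz mod fs = 2.4 kHz.
2.4 kHz ≤ fs/2 = 14.5 kHz, appears at 2.4 kHz.
31.4 kHz and 55.6 kHz both map to 2.4 kHz.

2.4 kHz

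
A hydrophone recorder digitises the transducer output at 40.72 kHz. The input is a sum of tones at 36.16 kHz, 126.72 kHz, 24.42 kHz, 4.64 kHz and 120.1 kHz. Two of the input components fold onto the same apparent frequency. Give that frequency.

4.56 kHz

fs/2 = 20.36 kHz.
36.16 kHz > fs/2 = 20.36 kHz, folds to fs − 36.16 kHz = 4.56 kHz.
126.72 kHz mod fs = 4.56 kHz.
4.56 kHz ≤ fs/2 = 20.36 kHz, appears at 4.56 kHz.
24.42 kHz > fs/2 = 20.36 kHz, folds to fs − 24.42 kHz = 16.3 kHz.
4.64 kHz ≤ fs/2 = 20.36 kHz, passes unchanged.
120.1 kHz mod fs = 38.66 kHz.
38.66 kHz > fs/2 = 20.36 kHz, folds to fs − 38.66 kHz = 2.06 kHz.
36.16 kHz and 126.72 kHz both map to 4.56 kHz.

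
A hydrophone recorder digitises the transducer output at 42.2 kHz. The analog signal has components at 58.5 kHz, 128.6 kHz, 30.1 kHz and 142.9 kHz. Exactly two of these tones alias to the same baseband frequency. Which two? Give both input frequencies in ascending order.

58.5 kHz, 142.9 kHz

fs/2 = 21.1 kHz.
58.5 kHz mod fs = 16.3 kHz.
16.3 kHz ≤ fs/2 = 21.1 kHz, appears at 16.3 kHz.
128.6 kHz mod fs = 2 kHz.
2 kHz ≤ fs/2 = 21.1 kHz, appears at 2 kHz.
30.1 kHz > fs/2 = 21.1 kHz, folds to fs − 30.1 kHz = 12.1 kHz.
142.9 kHz mod fs = 16.3 kHz.
16.3 kHz ≤ fs/2 = 21.1 kHz, appears at 16.3 kHz.
58.5 kHz and 142.9 kHz both map to 16.3 kHz.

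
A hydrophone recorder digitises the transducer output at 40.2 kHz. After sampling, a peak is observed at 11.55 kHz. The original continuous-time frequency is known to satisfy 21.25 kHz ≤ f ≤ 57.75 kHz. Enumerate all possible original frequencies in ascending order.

Frequencies that alias to 11.55 kHz are k·fs ± 11.55 kHz for integer k ≥ 0.
k=0: 11.55 kHz.
k=1: 28.65 kHz, 51.75 kHz.
k=2: 68.85 kHz, 91.95 kHz.
Within [21.25 kHz, 57.75 kHz]: 28.65 kHz, 51.75 kHz.

28.65 kHz, 51.75 kHz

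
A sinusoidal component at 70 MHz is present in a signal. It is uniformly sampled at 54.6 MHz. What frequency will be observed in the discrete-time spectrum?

70 MHz mod fs = 15.4 MHz.
15.4 MHz ≤ fs/2 = 27.3 MHz, appears at 15.4 MHz.

15.4 MHz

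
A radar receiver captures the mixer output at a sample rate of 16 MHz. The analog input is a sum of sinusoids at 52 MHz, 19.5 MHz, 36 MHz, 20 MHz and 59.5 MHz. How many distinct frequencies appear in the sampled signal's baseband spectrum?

fs/2 = 8 MHz.
52 MHz mod fs = 4 MHz.
4 MHz ≤ fs/2 = 8 MHz, appears at 4 MHz.
19.5 MHz mod fs = 3.5 MHz.
3.5 MHz ≤ fs/2 = 8 MHz, appears at 3.5 MHz.
36 MHz mod fs = 4 MHz.
4 MHz ≤ fs/2 = 8 MHz, appears at 4 MHz.
20 MHz mod fs = 4 MHz.
4 MHz ≤ fs/2 = 8 MHz, appears at 4 MHz.
59.5 MHz mod fs = 11.5 MHz.
11.5 MHz > fs/2 = 8 MHz, folds to fs − 11.5 MHz = 4.5 MHz.
Distinct values: {3.5 MHz, 4 MHz, 4.5 MHz} → 3.

3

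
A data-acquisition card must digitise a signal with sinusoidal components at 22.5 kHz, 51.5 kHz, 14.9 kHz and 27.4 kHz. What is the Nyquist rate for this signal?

Highest-frequency component: 51.5 kHz.
Nyquist rate = 2 × 51.5 kHz = 103 kHz.

103 kHz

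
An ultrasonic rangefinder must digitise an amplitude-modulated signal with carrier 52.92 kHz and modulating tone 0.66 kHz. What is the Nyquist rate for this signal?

AM sidebands sit at fc ± fm = 52.26 kHz and 53.58 kHz.
Highest-frequency component: 53.58 kHz.
Nyquist rate = 2 × 53.58 kHz = 107.16 kHz.

107.16 kHz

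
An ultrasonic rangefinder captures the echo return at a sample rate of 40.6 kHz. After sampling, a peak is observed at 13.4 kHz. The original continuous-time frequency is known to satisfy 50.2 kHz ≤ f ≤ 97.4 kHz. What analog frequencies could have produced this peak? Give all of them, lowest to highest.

Frequencies that alias to 13.4 kHz are k·fs ± 13.4 kHz for integer k ≥ 0.
k=0: 13.4 kHz.
k=1: 27.2 kHz, 54 kHz.
k=2: 67.8 kHz, 94.6 kHz.
k=3: 108.4 kHz, 135.2 kHz.
Within [50.2 kHz, 97.4 kHz]: 54 kHz, 67.8 kHz, 94.6 kHz.

54 kHz, 67.8 kHz, 94.6 kHz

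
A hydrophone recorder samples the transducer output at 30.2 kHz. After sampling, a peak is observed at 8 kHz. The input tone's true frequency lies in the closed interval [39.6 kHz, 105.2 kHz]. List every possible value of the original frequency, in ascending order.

52.4 kHz, 68.4 kHz, 82.6 kHz, 98.6 kHz

Frequencies that alias to 8 kHz are k·fs ± 8 kHz for integer k ≥ 0.
k=0: 8 kHz.
k=1: 22.2 kHz, 38.2 kHz.
k=2: 52.4 kHz, 68.4 kHz.
k=3: 82.6 kHz, 98.6 kHz.
k=4: 112.8 kHz, 128.8 kHz.
Within [39.6 kHz, 105.2 kHz]: 52.4 kHz, 68.4 kHz, 82.6 kHz, 98.6 kHz.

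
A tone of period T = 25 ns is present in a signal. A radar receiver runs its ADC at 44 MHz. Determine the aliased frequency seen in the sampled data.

4 MHz

T = 25 ns → f = 1/T = 40 MHz.
40 MHz > fs/2 = 22 MHz, folds to fs − 40 MHz = 4 MHz.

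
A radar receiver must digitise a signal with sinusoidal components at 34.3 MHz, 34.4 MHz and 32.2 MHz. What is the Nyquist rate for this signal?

68.8 MHz

Highest-frequency component: 34.4 MHz.
Nyquist rate = 2 × 34.4 MHz = 68.8 MHz.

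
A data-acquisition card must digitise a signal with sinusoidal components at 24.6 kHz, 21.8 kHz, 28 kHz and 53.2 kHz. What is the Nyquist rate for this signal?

Highest-frequency component: 53.2 kHz.
Nyquist rate = 2 × 53.2 kHz = 106.4 kHz.

106.4 kHz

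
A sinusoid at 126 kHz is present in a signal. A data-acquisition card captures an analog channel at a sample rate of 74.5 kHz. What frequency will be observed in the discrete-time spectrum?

126 kHz mod fs = 51.5 kHz.
51.5 kHz > fs/2 = 37.25 kHz, folds to fs − 51.5 kHz = 23 kHz.

23 kHz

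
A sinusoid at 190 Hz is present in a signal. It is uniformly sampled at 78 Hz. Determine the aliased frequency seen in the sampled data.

190 Hz mod fs = 34 Hz.
34 Hz ≤ fs/2 = 39 Hz, appears at 34 Hz.

34 Hz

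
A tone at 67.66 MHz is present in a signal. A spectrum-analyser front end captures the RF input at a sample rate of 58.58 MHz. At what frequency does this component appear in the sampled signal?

9.08 MHz

67.66 MHz mod fs = 9.08 MHz.
9.08 MHz ≤ fs/2 = 29.29 MHz, appears at 9.08 MHz.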